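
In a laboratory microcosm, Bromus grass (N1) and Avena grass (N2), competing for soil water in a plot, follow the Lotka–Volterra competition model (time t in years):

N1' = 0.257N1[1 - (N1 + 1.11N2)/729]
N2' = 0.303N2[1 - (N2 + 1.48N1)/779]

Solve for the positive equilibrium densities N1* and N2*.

N1* ≈ 211, N2* ≈ 467

Setting both brackets to zero gives the nullclines N1 + 1.11N2 = 729 and 1.48N1 + N2 = 779.
Substituting N2 = 779 - 1.48N1 into the first: N1(1 - 1.11·1.48) = 729 - 1.11·779.
So N1* = -136/-0.643 = 211, and then N2* = 779 - 1.48·211 = 467.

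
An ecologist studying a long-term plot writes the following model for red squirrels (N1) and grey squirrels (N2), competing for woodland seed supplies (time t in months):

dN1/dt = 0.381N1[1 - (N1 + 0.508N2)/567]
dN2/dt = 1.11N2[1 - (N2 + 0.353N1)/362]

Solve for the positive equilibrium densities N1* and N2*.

N1* ≈ 467, N2* ≈ 197

Setting both brackets to zero gives the nullclines N1 + 0.508N2 = 567 and 0.353N1 + N2 = 362.
Substituting N2 = 362 - 0.353N1 into the first: N1(1 - 0.508·0.353) = 567 - 0.508·362.
So N1* = 383/0.821 = 467, and then N2* = 362 - 0.353·467 = 197.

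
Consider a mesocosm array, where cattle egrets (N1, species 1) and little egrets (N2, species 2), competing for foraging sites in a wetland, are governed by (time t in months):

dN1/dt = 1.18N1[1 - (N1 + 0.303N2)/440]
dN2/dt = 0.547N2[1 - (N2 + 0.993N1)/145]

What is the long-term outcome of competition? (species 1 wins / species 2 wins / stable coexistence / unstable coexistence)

Compare the nullcline intercepts: K1/α12 = 440/0.303 = 1450 > K2 = 145; K2/α21 = 145/0.993 = 146 < K1 = 440.
Since the inequalities point opposite ways, species 1 can invade but species 2 cannot.

species 1 excludes species 2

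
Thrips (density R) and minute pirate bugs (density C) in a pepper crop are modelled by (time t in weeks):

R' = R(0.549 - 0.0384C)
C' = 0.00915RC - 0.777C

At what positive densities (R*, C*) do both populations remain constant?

Set dC/dt = 0 with C > 0: 0.00915R - 0.777 = 0, so R* = 0.777/0.00915 = 84.9.
Set dR/dt = 0 with R > 0: 0.549 - 0.0384C = 0, so C* = 0.549/0.0384 = 14.3.

R* ≈ 84.9, C* ≈ 14.3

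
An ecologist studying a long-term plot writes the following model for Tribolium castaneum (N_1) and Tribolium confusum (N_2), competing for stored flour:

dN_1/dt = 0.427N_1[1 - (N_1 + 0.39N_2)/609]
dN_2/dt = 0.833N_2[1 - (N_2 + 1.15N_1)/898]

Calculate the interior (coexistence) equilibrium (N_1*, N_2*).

N_1* ≈ 469, N_2* ≈ 358

Setting both brackets to zero gives the nullclines N_1 + 0.39N_2 = 609 and 1.15N_1 + N_2 = 898.
Substituting N_2 = 898 - 1.15N_1 into the first: N_1(1 - 0.39·1.15) = 609 - 0.39·898.
So N_1* = 259/0.552 = 469, and then N_2* = 898 - 1.15·469 = 358.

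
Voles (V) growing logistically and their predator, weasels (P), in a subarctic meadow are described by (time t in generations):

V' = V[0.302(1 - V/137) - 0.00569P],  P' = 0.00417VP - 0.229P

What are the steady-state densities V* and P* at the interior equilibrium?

V* ≈ 54.9, P* ≈ 31.8

From dP/dt = 0 with P > 0: 0.00417V* = 0.229, so V* = 54.9.
Substitute into dV/dt = 0: 0.302(1 - 54.9/137) = 0.00569P*.
The bracket is 0.599, giving P* = 0.181/0.00569 = 31.8.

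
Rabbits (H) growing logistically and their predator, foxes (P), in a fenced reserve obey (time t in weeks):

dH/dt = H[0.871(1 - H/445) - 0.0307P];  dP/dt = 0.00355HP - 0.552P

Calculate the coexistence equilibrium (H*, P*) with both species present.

H* ≈ 155, P* ≈ 18.5

From dP/dt = 0 with P > 0: 0.00355H* = 0.552, so H* = 155.
Substitute into dH/dt = 0: 0.871(1 - 155/445) = 0.0307P*.
The bracket is 0.651, giving P* = 0.567/0.0307 = 18.5.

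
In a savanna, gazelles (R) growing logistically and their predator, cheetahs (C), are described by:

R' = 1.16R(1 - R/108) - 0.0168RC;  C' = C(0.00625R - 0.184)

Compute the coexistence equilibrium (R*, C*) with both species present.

From dC/dt = 0 with C > 0: 0.00625R* = 0.184, so R* = 29.4.
Substitute into dR/dt = 0: 1.16(1 - 29.4/108) = 0.0168C*.
The bracket is 0.727, giving C* = 0.844/0.0168 = 50.2.

R* ≈ 29.4, C* ≈ 50.2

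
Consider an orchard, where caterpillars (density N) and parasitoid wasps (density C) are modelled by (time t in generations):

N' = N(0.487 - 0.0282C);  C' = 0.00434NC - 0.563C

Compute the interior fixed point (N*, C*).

N* ≈ 130, C* ≈ 17.3

Set dC/dt = 0 with C > 0: 0.00434N - 0.563 = 0, so N* = 0.563/0.00434 = 130.
Set dN/dt = 0 with N > 0: 0.487 - 0.0282C = 0, so C* = 0.487/0.0282 = 17.3.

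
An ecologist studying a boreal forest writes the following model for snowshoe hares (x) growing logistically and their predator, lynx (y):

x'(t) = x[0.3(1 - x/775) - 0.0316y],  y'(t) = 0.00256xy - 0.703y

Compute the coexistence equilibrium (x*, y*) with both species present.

x* ≈ 275, y* ≈ 6.13

From dy/dt = 0 with y > 0: 0.00256x* = 0.703, so x* = 275.
Substitute into dx/dt = 0: 0.3(1 - 275/775) = 0.0316y*.
The bracket is 0.646, giving y* = 0.194/0.0316 = 6.13.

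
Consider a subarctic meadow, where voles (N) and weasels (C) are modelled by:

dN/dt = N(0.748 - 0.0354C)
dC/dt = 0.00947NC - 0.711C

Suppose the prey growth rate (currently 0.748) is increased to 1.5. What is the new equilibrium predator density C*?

C* ≈ 42.4

At the interior fixed point, setting dN/dt = 0 with N > 0 fixes C* = (prey growth rate)/(NC coefficient) — independent of the other coefficients.
With the change, C* = 1.5/0.0354 = 42.4; it rises from 21.1.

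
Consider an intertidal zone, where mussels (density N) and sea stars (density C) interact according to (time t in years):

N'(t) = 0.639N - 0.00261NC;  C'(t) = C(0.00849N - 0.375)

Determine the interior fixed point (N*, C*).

N* ≈ 44.2, C* ≈ 245

Set dC/dt = 0 with C > 0: 0.00849N - 0.375 = 0, so N* = 0.375/0.00849 = 44.2.
Set dN/dt = 0 with N > 0: 0.639 - 0.00261C = 0, so C* = 0.639/0.00261 = 245.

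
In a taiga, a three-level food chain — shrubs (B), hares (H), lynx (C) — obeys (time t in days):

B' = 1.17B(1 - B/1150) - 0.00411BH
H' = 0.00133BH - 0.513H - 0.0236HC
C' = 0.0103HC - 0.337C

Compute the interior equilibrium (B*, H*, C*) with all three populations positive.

B* ≈ 1020, H* ≈ 32.7, C* ≈ 35.6

From dC/dt = 0: 0.0103H* = 0.337, so H* = 32.7.
From dB/dt = 0: 1.17(1 - B*/1150) = 0.00411·32.7, giving B* = 1150·(1 - 0.115) = 1020.
From dH/dt = 0: 0.00133·1020 - 0.513 = 0.0236C*, so C* = 0.841/0.0236 = 35.6.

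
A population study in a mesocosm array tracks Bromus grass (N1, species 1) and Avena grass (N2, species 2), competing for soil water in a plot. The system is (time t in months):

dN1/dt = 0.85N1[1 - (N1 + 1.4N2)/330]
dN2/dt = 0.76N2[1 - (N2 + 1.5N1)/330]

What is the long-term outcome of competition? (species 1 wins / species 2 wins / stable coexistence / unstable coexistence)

unstable coexistence (outcome depends on initial conditions)

Compare the nullcline intercepts: K1/α12 = 330/1.4 = 236 < K2 = 330; K2/α21 = 330/1.5 = 220 < K1 = 330.
Since both are reversed, neither can invade when rare; the interior point is a saddle.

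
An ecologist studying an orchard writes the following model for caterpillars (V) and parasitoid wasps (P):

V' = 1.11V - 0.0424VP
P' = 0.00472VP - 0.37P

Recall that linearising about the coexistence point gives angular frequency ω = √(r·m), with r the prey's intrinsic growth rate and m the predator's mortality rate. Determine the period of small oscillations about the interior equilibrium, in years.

T ≈ 9.8 years

Here r = 1.11 and m = 0.37, so r·m = 0.411.
ω = √0.411 = 0.641 per year, hence T = 2π/ω ≈ 9.8 years.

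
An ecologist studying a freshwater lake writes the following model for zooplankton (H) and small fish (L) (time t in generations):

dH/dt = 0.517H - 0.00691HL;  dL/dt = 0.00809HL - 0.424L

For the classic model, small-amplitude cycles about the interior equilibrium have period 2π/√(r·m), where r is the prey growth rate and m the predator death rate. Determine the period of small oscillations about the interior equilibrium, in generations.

T ≈ 13.4 generations

Here r = 0.517 and m = 0.424, so r·m = 0.219.
ω = √0.219 = 0.468 per generation, hence T = 2π/ω ≈ 13.4 generations.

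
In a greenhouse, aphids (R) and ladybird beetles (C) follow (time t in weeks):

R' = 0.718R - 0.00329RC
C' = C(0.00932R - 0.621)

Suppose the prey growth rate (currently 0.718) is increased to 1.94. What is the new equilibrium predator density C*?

At the interior fixed point, setting dR/dt = 0 with R > 0 fixes C* = (prey growth rate)/(RC coefficient) — independent of the other coefficients.
With the change, C* = 1.94/0.00329 = 590; it rises from 218.

C* ≈ 590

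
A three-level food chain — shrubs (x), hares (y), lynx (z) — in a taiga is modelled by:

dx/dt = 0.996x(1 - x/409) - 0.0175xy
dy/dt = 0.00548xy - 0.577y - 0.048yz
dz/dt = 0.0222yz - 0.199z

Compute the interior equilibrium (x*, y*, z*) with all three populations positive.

x* ≈ 345, y* ≈ 8.96, z* ≈ 27.3

From dz/dt = 0: 0.0222y* = 0.199, so y* = 8.96.
From dx/dt = 0: 0.996(1 - x*/409) = 0.0175·8.96, giving x* = 409·(1 - 0.157) = 345.
From dy/dt = 0: 0.00548·345 - 0.577 = 0.048z*, so z* = 1.31/0.048 = 27.3.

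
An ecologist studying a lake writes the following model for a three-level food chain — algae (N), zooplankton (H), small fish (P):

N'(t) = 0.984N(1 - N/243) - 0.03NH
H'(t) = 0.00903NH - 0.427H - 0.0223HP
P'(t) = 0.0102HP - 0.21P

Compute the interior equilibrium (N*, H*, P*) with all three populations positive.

From dP/dt = 0: 0.0102H* = 0.21, so H* = 20.6.
From dN/dt = 0: 0.984(1 - N*/243) = 0.03·20.6, giving N* = 243·(1 - 0.628) = 90.5.
From dH/dt = 0: 0.00903·90.5 - 0.427 = 0.0223P*, so P* = 0.39/0.0223 = 17.5.

N* ≈ 90.5, H* ≈ 20.6, P* ≈ 17.5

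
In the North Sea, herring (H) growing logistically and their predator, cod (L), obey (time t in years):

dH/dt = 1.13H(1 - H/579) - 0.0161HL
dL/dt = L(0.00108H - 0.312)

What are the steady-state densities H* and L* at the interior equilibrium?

H* ≈ 289, L* ≈ 35.2

From dL/dt = 0 with L > 0: 0.00108H* = 0.312, so H* = 289.
Substitute into dH/dt = 0: 1.13(1 - 289/579) = 0.0161L*.
The bracket is 0.501, giving L* = 0.566/0.0161 = 35.2.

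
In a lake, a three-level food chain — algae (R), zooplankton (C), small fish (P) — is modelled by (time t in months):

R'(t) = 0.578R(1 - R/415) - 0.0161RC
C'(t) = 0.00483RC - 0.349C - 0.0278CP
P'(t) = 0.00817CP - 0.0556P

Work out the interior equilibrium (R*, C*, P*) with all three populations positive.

R* ≈ 336, C* ≈ 6.81, P* ≈ 45.9

From dP/dt = 0: 0.00817C* = 0.0556, so C* = 6.81.
From dR/dt = 0: 0.578(1 - R*/415) = 0.0161·6.81, giving R* = 415·(1 - 0.19) = 336.
From dC/dt = 0: 0.00483·336 - 0.349 = 0.0278P*, so P* = 1.28/0.0278 = 45.9.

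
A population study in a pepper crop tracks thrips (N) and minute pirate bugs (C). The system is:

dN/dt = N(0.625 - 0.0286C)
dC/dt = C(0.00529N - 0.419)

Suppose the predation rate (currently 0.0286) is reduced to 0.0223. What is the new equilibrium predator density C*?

C* ≈ 28

At the interior fixed point, setting dN/dt = 0 with N > 0 fixes C* = (prey growth rate)/(NC coefficient) — independent of the other coefficients.
With the change, C* = 0.625/0.0223 = 28; it rises from 21.9.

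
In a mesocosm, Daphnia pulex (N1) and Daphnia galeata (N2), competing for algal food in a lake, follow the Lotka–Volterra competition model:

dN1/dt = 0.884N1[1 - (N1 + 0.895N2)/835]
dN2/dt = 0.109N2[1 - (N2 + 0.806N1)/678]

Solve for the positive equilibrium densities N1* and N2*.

N1* ≈ 819, N2* ≈ 17.9

Setting both brackets to zero gives the nullclines N1 + 0.895N2 = 835 and 0.806N1 + N2 = 678.
Substituting N2 = 678 - 0.806N1 into the first: N1(1 - 0.895·0.806) = 835 - 0.895·678.
So N1* = 228/0.279 = 819, and then N2* = 678 - 0.806·819 = 17.9.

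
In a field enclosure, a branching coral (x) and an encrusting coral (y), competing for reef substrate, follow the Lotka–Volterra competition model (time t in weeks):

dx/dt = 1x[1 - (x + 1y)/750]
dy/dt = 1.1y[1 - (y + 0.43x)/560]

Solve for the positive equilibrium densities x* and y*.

Setting both brackets to zero gives the nullclines x + 1y = 750 and 0.43x + y = 560.
Substituting y = 560 - 0.43x into the first: x(1 - 1·0.43) = 750 - 1·560.
So x* = 190/0.57 = 333, and then y* = 560 - 0.43·333 = 417.

x* ≈ 333, y* ≈ 417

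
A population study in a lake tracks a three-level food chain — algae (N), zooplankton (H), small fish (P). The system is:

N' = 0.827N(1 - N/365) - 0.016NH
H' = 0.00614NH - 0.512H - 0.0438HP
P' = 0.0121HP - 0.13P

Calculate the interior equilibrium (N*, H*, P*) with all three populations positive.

From dP/dt = 0: 0.0121H* = 0.13, so H* = 10.7.
From dN/dt = 0: 0.827(1 - N*/365) = 0.016·10.7, giving N* = 365·(1 - 0.208) = 289.
From dH/dt = 0: 0.00614·289 - 0.512 = 0.0438P*, so P* = 1.26/0.0438 = 28.8.

N* ≈ 289, H* ≈ 10.7, P* ≈ 28.8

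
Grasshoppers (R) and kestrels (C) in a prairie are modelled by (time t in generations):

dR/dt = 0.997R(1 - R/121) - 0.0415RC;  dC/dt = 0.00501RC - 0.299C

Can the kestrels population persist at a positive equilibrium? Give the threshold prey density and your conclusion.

Threshold R = 59.7; K > 59.7, so yes, the predator persists.

The predator equation gives dC/dt > 0 only when R > 0.299/0.00501 = 59.7.
Without the predator, R → K = 121. Since 121 > 59.7, the predator can invade and persist.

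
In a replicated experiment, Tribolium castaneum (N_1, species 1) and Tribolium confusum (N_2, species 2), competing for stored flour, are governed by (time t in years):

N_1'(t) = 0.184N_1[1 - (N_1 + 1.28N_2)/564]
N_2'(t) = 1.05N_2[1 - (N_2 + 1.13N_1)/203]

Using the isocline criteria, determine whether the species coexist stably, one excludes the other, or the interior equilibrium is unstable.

Compare the nullcline intercepts: K1/α12 = 564/1.28 = 441 > K2 = 203; K2/α21 = 203/1.13 = 180 < K1 = 564.
Since the inequalities point opposite ways, species 1 can invade but species 2 cannot.

species 1 excludes species 2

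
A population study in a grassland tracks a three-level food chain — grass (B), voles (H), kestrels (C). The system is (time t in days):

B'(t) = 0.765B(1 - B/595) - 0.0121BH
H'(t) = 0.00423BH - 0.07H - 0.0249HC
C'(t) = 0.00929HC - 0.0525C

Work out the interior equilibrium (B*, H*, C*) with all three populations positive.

From dC/dt = 0: 0.00929H* = 0.0525, so H* = 5.65.
From dB/dt = 0: 0.765(1 - B*/595) = 0.0121·5.65, giving B* = 595·(1 - 0.0894) = 542.
From dH/dt = 0: 0.00423·542 - 0.07 = 0.0249C*, so C* = 2.22/0.0249 = 89.2.

B* ≈ 542, H* ≈ 5.65, C* ≈ 89.2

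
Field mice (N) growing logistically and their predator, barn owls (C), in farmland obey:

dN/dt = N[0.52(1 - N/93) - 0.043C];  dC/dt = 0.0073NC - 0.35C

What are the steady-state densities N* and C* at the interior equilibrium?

From dC/dt = 0 with C > 0: 0.0073N* = 0.35, so N* = 47.9.
Substitute into dN/dt = 0: 0.52(1 - 47.9/93) = 0.043C*.
The bracket is 0.484, giving C* = 0.252/0.043 = 5.86.

N* ≈ 47.9, C* ≈ 5.86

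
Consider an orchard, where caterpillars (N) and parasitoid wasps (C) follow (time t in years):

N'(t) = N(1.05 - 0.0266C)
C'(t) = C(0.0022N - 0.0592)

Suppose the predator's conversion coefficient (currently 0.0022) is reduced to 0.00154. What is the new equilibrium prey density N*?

At the interior fixed point, setting dC/dt = 0 with C > 0 fixes N* = (predator death rate)/(NC coefficient) — independent of the other coefficients.
With the change, N* = 0.0592/0.00154 = 38.4; it rises from 26.9.

N* ≈ 38.4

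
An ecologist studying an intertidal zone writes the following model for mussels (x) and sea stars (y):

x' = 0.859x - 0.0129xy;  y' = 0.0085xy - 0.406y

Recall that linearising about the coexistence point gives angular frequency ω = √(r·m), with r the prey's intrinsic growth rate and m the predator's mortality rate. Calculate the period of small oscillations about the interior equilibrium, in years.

Here r = 0.859 and m = 0.406, so r·m = 0.349.
ω = √0.349 = 0.591 per year, hence T = 2π/ω ≈ 10.6 years.

T ≈ 10.6 years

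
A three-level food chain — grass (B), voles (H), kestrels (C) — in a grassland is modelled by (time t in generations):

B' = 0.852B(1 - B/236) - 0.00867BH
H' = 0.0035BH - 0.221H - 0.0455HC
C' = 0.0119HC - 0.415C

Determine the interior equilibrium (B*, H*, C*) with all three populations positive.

From dC/dt = 0: 0.0119H* = 0.415, so H* = 34.9.
From dB/dt = 0: 0.852(1 - B*/236) = 0.00867·34.9, giving B* = 236·(1 - 0.355) = 152.
From dH/dt = 0: 0.0035·152 - 0.221 = 0.0455C*, so C* = 0.312/0.0455 = 6.85.

B* ≈ 152, H* ≈ 34.9, C* ≈ 6.85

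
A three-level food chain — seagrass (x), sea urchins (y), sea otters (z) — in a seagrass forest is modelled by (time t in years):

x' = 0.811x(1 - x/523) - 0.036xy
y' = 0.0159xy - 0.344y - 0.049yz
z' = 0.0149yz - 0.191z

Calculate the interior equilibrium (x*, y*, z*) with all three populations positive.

x* ≈ 225, y* ≈ 12.8, z* ≈ 66.1

From dz/dt = 0: 0.0149y* = 0.191, so y* = 12.8.
From dx/dt = 0: 0.811(1 - x*/523) = 0.036·12.8, giving x* = 523·(1 - 0.569) = 225.
From dy/dt = 0: 0.0159·225 - 0.344 = 0.049z*, so z* = 3.24/0.049 = 66.1.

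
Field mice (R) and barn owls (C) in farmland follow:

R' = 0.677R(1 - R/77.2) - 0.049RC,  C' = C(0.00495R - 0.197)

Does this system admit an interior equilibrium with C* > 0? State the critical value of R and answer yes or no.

The predator equation gives dC/dt > 0 only when R > 0.197/0.00495 = 39.8.
Without the predator, R → K = 77.2. Since 77.2 > 39.8, the predator can invade and persist.

Threshold R = 39.8; K > 39.8, so yes, the predator persists.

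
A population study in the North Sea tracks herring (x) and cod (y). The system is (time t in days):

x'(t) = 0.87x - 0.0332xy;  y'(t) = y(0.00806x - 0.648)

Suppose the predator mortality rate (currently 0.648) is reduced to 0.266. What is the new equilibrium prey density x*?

x* ≈ 33

At the interior fixed point, setting dy/dt = 0 with y > 0 fixes x* = (predator death rate)/(xy coefficient) — independent of the other coefficients.
With the change, x* = 0.266/0.00806 = 33; it falls from 80.4.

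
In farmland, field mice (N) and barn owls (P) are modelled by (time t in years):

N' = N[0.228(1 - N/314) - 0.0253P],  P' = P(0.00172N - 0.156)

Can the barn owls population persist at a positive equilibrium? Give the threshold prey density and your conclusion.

Threshold N = 90.7; K > 90.7, so yes, the predator persists.

The predator equation gives dP/dt > 0 only when N > 0.156/0.00172 = 90.7.
Without the predator, N → K = 314. Since 314 > 90.7, the predator can invade and persist.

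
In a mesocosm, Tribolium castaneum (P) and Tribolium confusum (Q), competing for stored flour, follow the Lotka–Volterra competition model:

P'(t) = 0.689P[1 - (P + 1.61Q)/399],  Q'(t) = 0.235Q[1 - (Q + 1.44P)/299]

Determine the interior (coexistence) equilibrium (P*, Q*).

Setting both brackets to zero gives the nullclines P + 1.61Q = 399 and 1.44P + Q = 299.
Substituting Q = 299 - 1.44P into the first: P(1 - 1.61·1.44) = 399 - 1.61·299.
So P* = -82.4/-1.32 = 62.5, and then Q* = 299 - 1.44·62.5 = 209.

P* ≈ 62.5, Q* ≈ 209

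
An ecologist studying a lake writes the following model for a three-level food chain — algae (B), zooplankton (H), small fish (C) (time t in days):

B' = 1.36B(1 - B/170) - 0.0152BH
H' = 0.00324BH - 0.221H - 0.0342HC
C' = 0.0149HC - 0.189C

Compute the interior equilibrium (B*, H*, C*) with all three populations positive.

From dC/dt = 0: 0.0149H* = 0.189, so H* = 12.7.
From dB/dt = 0: 1.36(1 - B*/170) = 0.0152·12.7, giving B* = 170·(1 - 0.142) = 146.
From dH/dt = 0: 0.00324·146 - 0.221 = 0.0342C*, so C* = 0.252/0.0342 = 7.36.

B* ≈ 146, H* ≈ 12.7, C* ≈ 7.36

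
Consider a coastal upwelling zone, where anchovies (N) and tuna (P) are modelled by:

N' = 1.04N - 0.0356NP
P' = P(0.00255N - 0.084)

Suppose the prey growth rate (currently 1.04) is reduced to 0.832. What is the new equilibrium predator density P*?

At the interior fixed point, setting dN/dt = 0 with N > 0 fixes P* = (prey growth rate)/(NP coefficient) — independent of the other coefficients.
With the change, P* = 0.832/0.0356 = 23.4; it falls from 29.2.

P* ≈ 23.4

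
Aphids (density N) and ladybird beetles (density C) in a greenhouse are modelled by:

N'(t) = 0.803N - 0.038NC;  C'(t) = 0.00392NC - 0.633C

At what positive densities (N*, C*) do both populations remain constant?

Set dC/dt = 0 with C > 0: 0.00392N - 0.633 = 0, so N* = 0.633/0.00392 = 161.
Set dN/dt = 0 with N > 0: 0.803 - 0.038C = 0, so C* = 0.803/0.038 = 21.1.

N* ≈ 161, C* ≈ 21.1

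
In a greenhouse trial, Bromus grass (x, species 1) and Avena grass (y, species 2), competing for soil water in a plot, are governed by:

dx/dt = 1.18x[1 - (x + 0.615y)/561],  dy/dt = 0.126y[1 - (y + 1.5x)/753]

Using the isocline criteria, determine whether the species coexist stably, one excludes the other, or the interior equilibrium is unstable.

species 1 excludes species 2

Compare the nullcline intercepts: K1/α12 = 561/0.615 = 912 > K2 = 753; K2/α21 = 753/1.5 = 502 < K1 = 561.
Since the inequalities point opposite ways, species 1 can invade but species 2 cannot.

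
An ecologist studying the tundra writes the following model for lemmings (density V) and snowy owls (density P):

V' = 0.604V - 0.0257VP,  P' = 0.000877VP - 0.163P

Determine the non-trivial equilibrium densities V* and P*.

Set dP/dt = 0 with P > 0: 0.000877V - 0.163 = 0, so V* = 0.163/0.000877 = 186.
Set dV/dt = 0 with V > 0: 0.604 - 0.0257P = 0, so P* = 0.604/0.0257 = 23.5.

V* ≈ 186, P* ≈ 23.5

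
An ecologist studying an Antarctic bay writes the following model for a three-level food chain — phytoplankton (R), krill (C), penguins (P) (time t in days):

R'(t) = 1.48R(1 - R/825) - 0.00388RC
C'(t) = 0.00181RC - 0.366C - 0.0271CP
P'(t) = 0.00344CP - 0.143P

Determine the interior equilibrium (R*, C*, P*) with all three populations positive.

From dP/dt = 0: 0.00344C* = 0.143, so C* = 41.6.
From dR/dt = 0: 1.48(1 - R*/825) = 0.00388·41.6, giving R* = 825·(1 - 0.109) = 735.
From dC/dt = 0: 0.00181·735 - 0.366 = 0.0271P*, so P* = 0.965/0.0271 = 35.6.

R* ≈ 735, C* ≈ 41.6, P* ≈ 35.6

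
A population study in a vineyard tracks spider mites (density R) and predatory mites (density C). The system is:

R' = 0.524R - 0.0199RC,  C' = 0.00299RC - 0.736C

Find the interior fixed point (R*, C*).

R* ≈ 246, C* ≈ 26.3

Set dC/dt = 0 with C > 0: 0.00299R - 0.736 = 0, so R* = 0.736/0.00299 = 246.
Set dR/dt = 0 with R > 0: 0.524 - 0.0199C = 0, so C* = 0.524/0.0199 = 26.3.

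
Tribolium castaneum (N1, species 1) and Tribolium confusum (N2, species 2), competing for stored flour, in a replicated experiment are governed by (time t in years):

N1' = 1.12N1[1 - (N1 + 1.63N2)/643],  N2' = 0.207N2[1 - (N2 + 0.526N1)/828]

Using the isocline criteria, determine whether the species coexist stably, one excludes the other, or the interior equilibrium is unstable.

Compare the nullcline intercepts: K1/α12 = 643/1.63 = 394 < K2 = 828; K2/α21 = 828/0.526 = 1570 > K1 = 643.
Since the inequalities point opposite ways, species 2 can invade but species 1 cannot.

species 2 excludes species 1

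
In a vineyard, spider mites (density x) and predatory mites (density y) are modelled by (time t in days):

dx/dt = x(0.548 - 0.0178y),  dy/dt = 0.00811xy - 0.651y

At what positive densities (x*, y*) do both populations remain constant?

x* ≈ 80.3, y* ≈ 30.8

Set dy/dt = 0 with y > 0: 0.00811x - 0.651 = 0, so x* = 0.651/0.00811 = 80.3.
Set dx/dt = 0 with x > 0: 0.548 - 0.0178y = 0, so y* = 0.548/0.0178 = 30.8.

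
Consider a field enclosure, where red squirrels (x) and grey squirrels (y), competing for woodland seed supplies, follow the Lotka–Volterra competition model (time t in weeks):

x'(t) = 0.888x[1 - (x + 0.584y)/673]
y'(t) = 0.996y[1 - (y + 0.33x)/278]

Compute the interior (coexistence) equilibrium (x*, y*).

Setting both brackets to zero gives the nullclines x + 0.584y = 673 and 0.33x + y = 278.
Substituting y = 278 - 0.33x into the first: x(1 - 0.584·0.33) = 673 - 0.584·278.
So x* = 511/0.807 = 633, and then y* = 278 - 0.33·633 = 69.3.

x* ≈ 633, y* ≈ 69.3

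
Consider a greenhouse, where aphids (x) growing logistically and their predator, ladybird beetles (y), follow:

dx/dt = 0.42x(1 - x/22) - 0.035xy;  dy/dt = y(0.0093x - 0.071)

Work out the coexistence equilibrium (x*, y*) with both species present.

x* ≈ 7.63, y* ≈ 7.84

From dy/dt = 0 with y > 0: 0.0093x* = 0.071, so x* = 7.63.
Substitute into dx/dt = 0: 0.42(1 - 7.63/22) = 0.035y*.
The bracket is 0.653, giving y* = 0.274/0.035 = 7.84.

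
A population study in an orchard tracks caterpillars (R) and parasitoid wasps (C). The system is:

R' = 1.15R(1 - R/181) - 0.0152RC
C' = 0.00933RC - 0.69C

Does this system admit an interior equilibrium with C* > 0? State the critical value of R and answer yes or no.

Threshold R = 74; K > 74, so yes, the predator persists.

The predator equation gives dC/dt > 0 only when R > 0.69/0.00933 = 74.
Without the predator, R → K = 181. Since 181 > 74, the predator can invade and persist.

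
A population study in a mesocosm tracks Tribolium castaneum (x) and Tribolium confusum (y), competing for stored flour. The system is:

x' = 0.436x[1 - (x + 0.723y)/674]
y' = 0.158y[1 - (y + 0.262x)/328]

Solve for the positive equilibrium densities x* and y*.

x* ≈ 539, y* ≈ 187

Setting both brackets to zero gives the nullclines x + 0.723y = 674 and 0.262x + y = 328.
Substituting y = 328 - 0.262x into the first: x(1 - 0.723·0.262) = 674 - 0.723·328.
So x* = 437/0.811 = 539, and then y* = 328 - 0.262·539 = 187.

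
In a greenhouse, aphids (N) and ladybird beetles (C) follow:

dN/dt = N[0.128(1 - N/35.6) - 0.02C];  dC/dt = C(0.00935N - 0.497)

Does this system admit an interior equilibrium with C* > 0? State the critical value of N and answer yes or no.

The predator equation gives dC/dt > 0 only when N > 0.497/0.00935 = 53.2.
Without the predator, N → K = 35.6. Since 35.6 < 53.2, the predator cannot invade.

Threshold N = 53.2; K < 53.2, so no, the predator goes extinct.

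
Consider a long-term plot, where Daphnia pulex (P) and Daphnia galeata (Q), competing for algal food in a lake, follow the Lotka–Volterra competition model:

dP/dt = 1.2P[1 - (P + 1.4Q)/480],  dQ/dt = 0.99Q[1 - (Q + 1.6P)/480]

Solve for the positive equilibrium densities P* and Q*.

Setting both brackets to zero gives the nullclines P + 1.4Q = 480 and 1.6P + Q = 480.
Substituting Q = 480 - 1.6P into the first: P(1 - 1.4·1.6) = 480 - 1.4·480.
So P* = -192/-1.24 = 155, and then Q* = 480 - 1.6·155 = 232.

P* ≈ 155, Q* ≈ 232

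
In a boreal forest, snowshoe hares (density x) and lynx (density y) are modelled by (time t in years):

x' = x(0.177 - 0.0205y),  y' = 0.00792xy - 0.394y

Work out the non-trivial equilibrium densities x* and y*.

x* ≈ 49.7, y* ≈ 8.63

Set dy/dt = 0 with y > 0: 0.00792x - 0.394 = 0, so x* = 0.394/0.00792 = 49.7.
Set dx/dt = 0 with x > 0: 0.177 - 0.0205y = 0, so y* = 0.177/0.0205 = 8.63.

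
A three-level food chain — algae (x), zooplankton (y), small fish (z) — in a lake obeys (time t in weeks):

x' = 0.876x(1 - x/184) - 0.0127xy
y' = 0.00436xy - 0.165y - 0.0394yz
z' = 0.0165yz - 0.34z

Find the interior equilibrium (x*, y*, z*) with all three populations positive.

From dz/dt = 0: 0.0165y* = 0.34, so y* = 20.6.
From dx/dt = 0: 0.876(1 - x*/184) = 0.0127·20.6, giving x* = 184·(1 - 0.299) = 129.
From dy/dt = 0: 0.00436·129 - 0.165 = 0.0394z*, so z* = 0.398/0.0394 = 10.1.

x* ≈ 129, y* ≈ 20.6, z* ≈ 10.1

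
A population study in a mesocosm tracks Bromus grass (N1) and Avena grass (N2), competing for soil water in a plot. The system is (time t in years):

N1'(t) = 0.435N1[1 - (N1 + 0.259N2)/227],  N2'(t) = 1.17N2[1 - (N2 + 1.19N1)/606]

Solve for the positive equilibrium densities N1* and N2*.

N1* ≈ 101, N2* ≈ 486

Setting both brackets to zero gives the nullclines N1 + 0.259N2 = 227 and 1.19N1 + N2 = 606.
Substituting N2 = 606 - 1.19N1 into the first: N1(1 - 0.259·1.19) = 227 - 0.259·606.
So N1* = 70/0.692 = 101, and then N2* = 606 - 1.19·101 = 486.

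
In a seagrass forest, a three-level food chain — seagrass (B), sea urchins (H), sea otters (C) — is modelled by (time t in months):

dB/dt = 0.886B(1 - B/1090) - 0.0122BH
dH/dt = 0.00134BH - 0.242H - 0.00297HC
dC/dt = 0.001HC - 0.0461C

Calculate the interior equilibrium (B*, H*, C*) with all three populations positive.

B* ≈ 398, H* ≈ 46.1, C* ≈ 98.1

From dC/dt = 0: 0.001H* = 0.0461, so H* = 46.1.
From dB/dt = 0: 0.886(1 - B*/1090) = 0.0122·46.1, giving B* = 1090·(1 - 0.635) = 398.
From dH/dt = 0: 0.00134·398 - 0.242 = 0.00297C*, so C* = 0.291/0.00297 = 98.1.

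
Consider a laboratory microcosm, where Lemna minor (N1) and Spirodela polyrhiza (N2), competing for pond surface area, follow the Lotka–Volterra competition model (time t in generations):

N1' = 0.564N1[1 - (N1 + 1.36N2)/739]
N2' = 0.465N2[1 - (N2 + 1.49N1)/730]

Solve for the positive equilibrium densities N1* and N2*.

N1* ≈ 247, N2* ≈ 362

Setting both brackets to zero gives the nullclines N1 + 1.36N2 = 739 and 1.49N1 + N2 = 730.
Substituting N2 = 730 - 1.49N1 into the first: N1(1 - 1.36·1.49) = 739 - 1.36·730.
So N1* = -254/-1.03 = 247, and then N2* = 730 - 1.49·247 = 362.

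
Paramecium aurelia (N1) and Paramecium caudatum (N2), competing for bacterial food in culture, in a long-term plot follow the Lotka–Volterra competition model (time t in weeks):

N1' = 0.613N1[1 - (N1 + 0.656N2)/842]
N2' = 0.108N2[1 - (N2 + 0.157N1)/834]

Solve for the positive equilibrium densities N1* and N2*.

Setting both brackets to zero gives the nullclines N1 + 0.656N2 = 842 and 0.157N1 + N2 = 834.
Substituting N2 = 834 - 0.157N1 into the first: N1(1 - 0.656·0.157) = 842 - 0.656·834.
So N1* = 295/0.897 = 329, and then N2* = 834 - 0.157·329 = 782.

N1* ≈ 329, N2* ≈ 782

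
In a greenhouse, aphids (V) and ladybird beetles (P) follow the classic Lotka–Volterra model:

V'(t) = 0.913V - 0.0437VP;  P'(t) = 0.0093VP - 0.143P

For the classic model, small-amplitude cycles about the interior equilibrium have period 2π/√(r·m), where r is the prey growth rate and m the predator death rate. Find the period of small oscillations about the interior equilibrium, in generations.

Here r = 0.913 and m = 0.143, so r·m = 0.131.
ω = √0.131 = 0.361 per generation, hence T = 2π/ω ≈ 17.4 generations.

T ≈ 17.4 generations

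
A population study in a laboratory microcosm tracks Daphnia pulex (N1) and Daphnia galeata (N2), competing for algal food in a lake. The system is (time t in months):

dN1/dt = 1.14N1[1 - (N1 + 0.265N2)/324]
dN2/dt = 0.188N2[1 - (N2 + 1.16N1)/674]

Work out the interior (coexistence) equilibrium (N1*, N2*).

Setting both brackets to zero gives the nullclines N1 + 0.265N2 = 324 and 1.16N1 + N2 = 674.
Substituting N2 = 674 - 1.16N1 into the first: N1(1 - 0.265·1.16) = 324 - 0.265·674.
So N1* = 145/0.693 = 210, and then N2* = 674 - 1.16·210 = 430.

N1* ≈ 210, N2* ≈ 430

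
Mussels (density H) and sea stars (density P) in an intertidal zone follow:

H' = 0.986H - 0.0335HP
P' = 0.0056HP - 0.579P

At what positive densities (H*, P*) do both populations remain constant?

Set dP/dt = 0 with P > 0: 0.0056H - 0.579 = 0, so H* = 0.579/0.0056 = 103.
Set dH/dt = 0 with H > 0: 0.986 - 0.0335P = 0, so P* = 0.986/0.0335 = 29.4.

H* ≈ 103, P* ≈ 29.4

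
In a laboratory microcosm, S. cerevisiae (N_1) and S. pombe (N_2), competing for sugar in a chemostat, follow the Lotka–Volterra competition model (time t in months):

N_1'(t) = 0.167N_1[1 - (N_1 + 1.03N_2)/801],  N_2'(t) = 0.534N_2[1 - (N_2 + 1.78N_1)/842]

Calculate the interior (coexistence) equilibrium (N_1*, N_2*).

Setting both brackets to zero gives the nullclines N_1 + 1.03N_2 = 801 and 1.78N_1 + N_2 = 842.
Substituting N_2 = 842 - 1.78N_1 into the first: N_1(1 - 1.03·1.78) = 801 - 1.03·842.
So N_1* = -66.3/-0.833 = 79.5, and then N_2* = 842 - 1.78·79.5 = 700.

N_1* ≈ 79.5, N_2* ≈ 700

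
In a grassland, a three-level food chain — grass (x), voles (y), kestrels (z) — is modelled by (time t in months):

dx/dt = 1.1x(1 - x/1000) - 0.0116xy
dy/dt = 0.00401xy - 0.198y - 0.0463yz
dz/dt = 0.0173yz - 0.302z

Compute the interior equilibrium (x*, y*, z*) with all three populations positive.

From dz/dt = 0: 0.0173y* = 0.302, so y* = 17.5.
From dx/dt = 0: 1.1(1 - x*/1000) = 0.0116·17.5, giving x* = 1000·(1 - 0.184) = 816.
From dy/dt = 0: 0.00401·816 - 0.198 = 0.0463z*, so z* = 3.07/0.0463 = 66.4.

x* ≈ 816, y* ≈ 17.5, z* ≈ 66.4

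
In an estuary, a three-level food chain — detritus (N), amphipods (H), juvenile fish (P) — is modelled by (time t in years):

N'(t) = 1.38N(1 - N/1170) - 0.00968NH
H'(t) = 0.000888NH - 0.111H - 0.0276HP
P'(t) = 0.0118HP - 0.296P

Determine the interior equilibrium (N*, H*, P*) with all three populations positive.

From dP/dt = 0: 0.0118H* = 0.296, so H* = 25.1.
From dN/dt = 0: 1.38(1 - N*/1170) = 0.00968·25.1, giving N* = 1170·(1 - 0.176) = 964.
From dH/dt = 0: 0.000888·964 - 0.111 = 0.0276P*, so P* = 0.745/0.0276 = 27.

N* ≈ 964, H* ≈ 25.1, P* ≈ 27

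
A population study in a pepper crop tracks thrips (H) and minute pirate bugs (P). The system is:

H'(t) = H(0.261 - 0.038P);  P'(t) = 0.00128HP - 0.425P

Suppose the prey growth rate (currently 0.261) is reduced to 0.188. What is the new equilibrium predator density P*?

P* ≈ 4.95

At the interior fixed point, setting dH/dt = 0 with H > 0 fixes P* = (prey growth rate)/(HP coefficient) — independent of the other coefficients.
With the change, P* = 0.188/0.038 = 4.95; it falls from 6.87.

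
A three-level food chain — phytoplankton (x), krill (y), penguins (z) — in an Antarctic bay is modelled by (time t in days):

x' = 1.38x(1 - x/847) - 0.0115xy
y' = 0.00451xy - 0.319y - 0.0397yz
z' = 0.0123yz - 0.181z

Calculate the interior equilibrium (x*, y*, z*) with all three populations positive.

x* ≈ 743, y* ≈ 14.7, z* ≈ 76.4

From dz/dt = 0: 0.0123y* = 0.181, so y* = 14.7.
From dx/dt = 0: 1.38(1 - x*/847) = 0.0115·14.7, giving x* = 847·(1 - 0.123) = 743.
From dy/dt = 0: 0.00451·743 - 0.319 = 0.0397z*, so z* = 3.03/0.0397 = 76.4.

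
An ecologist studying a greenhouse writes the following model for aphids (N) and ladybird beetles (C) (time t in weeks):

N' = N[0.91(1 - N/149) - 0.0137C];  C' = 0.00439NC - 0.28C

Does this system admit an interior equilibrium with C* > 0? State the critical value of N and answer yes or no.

Threshold N = 63.8; K > 63.8, so yes, the predator persists.

The predator equation gives dC/dt > 0 only when N > 0.28/0.00439 = 63.8.
Without the predator, N → K = 149. Since 149 > 63.8, the predator can invade and persist.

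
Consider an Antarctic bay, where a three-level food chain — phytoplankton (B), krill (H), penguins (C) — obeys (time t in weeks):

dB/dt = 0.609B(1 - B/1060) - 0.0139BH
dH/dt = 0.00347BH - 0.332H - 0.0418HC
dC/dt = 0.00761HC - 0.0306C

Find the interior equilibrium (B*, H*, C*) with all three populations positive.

From dC/dt = 0: 0.00761H* = 0.0306, so H* = 4.02.
From dB/dt = 0: 0.609(1 - B*/1060) = 0.0139·4.02, giving B* = 1060·(1 - 0.0918) = 963.
From dH/dt = 0: 0.00347·963 - 0.332 = 0.0418C*, so C* = 3.01/0.0418 = 72.

B* ≈ 963, H* ≈ 4.02, C* ≈ 72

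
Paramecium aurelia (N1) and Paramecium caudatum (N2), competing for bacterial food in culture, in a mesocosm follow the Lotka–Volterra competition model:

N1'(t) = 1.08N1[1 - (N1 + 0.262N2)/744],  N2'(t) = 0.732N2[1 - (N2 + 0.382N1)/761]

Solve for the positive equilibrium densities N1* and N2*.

N1* ≈ 605, N2* ≈ 530

Setting both brackets to zero gives the nullclines N1 + 0.262N2 = 744 and 0.382N1 + N2 = 761.
Substituting N2 = 761 - 0.382N1 into the first: N1(1 - 0.262·0.382) = 744 - 0.262·761.
So N1* = 545/0.9 = 605, and then N2* = 761 - 0.382·605 = 530.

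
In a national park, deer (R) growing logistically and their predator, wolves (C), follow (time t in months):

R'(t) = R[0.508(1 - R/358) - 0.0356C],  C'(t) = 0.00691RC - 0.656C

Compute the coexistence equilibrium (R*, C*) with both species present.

From dC/dt = 0 with C > 0: 0.00691R* = 0.656, so R* = 94.9.
Substitute into dR/dt = 0: 0.508(1 - 94.9/358) = 0.0356C*.
The bracket is 0.735, giving C* = 0.373/0.0356 = 10.5.

R* ≈ 94.9, C* ≈ 10.5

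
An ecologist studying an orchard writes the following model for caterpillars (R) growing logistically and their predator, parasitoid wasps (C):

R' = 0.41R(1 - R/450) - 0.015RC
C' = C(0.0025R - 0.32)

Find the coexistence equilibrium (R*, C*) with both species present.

From dC/dt = 0 with C > 0: 0.0025R* = 0.32, so R* = 128.
Substitute into dR/dt = 0: 0.41(1 - 128/450) = 0.015C*.
The bracket is 0.716, giving C* = 0.293/0.015 = 19.6.

R* ≈ 128, C* ≈ 19.6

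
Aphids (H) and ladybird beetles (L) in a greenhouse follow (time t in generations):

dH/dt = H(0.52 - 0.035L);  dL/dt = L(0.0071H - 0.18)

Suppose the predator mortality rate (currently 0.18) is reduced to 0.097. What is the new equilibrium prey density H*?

At the interior fixed point, setting dL/dt = 0 with L > 0 fixes H* = (predator death rate)/(HL coefficient) — independent of the other coefficients.
With the change, H* = 0.097/0.0071 = 13.7; it falls from 25.4.

H* ≈ 13.7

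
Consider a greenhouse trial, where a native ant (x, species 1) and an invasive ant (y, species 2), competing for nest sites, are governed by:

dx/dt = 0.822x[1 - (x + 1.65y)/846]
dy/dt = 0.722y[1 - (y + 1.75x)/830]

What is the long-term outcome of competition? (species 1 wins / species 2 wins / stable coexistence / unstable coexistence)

unstable coexistence (outcome depends on initial conditions)

Compare the nullcline intercepts: K1/α12 = 846/1.65 = 513 < K2 = 830; K2/α21 = 830/1.75 = 474 < K1 = 846.
Since both are reversed, neither can invade when rare; the interior point is a saddle.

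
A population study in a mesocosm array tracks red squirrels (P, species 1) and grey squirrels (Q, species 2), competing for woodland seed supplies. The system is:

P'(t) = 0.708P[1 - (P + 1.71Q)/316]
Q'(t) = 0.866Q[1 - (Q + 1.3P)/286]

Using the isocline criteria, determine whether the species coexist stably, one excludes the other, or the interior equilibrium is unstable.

Compare the nullcline intercepts: K1/α12 = 316/1.71 = 185 < K2 = 286; K2/α21 = 286/1.3 = 220 < K1 = 316.
Since both are reversed, neither can invade when rare; the interior point is a saddle.

unstable coexistence (outcome depends on initial conditions)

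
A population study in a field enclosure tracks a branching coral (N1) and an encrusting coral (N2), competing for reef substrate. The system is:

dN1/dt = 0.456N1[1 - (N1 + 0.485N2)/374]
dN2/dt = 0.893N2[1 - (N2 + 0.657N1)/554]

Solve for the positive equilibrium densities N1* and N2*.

N1* ≈ 155, N2* ≈ 452

Setting both brackets to zero gives the nullclines N1 + 0.485N2 = 374 and 0.657N1 + N2 = 554.
Substituting N2 = 554 - 0.657N1 into the first: N1(1 - 0.485·0.657) = 374 - 0.485·554.
So N1* = 105/0.681 = 155, and then N2* = 554 - 0.657·155 = 452.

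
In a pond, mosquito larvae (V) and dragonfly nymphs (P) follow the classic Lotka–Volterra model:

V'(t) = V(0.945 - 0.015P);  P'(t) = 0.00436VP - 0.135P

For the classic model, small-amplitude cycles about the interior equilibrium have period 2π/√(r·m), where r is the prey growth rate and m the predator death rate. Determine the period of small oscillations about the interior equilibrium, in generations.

Here r = 0.945 and m = 0.135, so r·m = 0.128.
ω = √0.128 = 0.357 per generation, hence T = 2π/ω ≈ 17.6 generations.

T ≈ 17.6 generations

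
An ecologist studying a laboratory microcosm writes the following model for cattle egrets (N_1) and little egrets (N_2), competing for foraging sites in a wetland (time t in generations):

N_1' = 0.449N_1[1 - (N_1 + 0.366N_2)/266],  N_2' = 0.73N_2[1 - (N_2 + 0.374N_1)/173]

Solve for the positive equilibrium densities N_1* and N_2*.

N_1* ≈ 235, N_2* ≈ 85.2

Setting both brackets to zero gives the nullclines N_1 + 0.366N_2 = 266 and 0.374N_1 + N_2 = 173.
Substituting N_2 = 173 - 0.374N_1 into the first: N_1(1 - 0.366·0.374) = 266 - 0.366·173.
So N_1* = 203/0.863 = 235, and then N_2* = 173 - 0.374·235 = 85.2.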